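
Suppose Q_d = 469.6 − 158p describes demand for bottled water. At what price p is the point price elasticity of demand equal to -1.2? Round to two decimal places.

1.62

Ed = −158p/(469.6 − 158p). Set this equal to -1.2:
158p = 1.2·(469.6 − 158p) ⇒ 158p(1 + 1.2) = 1.2·469.6
p = 1.2·469.6 / (158·2.2) = 1.6211…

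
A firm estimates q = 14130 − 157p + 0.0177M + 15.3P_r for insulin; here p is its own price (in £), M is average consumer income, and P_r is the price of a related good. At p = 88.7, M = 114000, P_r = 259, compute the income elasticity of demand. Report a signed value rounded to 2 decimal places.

0.33

At the given values, q = 14130 − 157(88.7) + 0.0177(114000) + 15.3(259) = 6184.6.
∂q/∂M = 0.0177.
E = (0.0177) × (114000/6184.6) = 0.3262…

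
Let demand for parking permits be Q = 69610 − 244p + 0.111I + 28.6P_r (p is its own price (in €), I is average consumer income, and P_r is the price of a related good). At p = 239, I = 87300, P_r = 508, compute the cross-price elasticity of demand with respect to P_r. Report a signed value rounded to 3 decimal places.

At the given values, Q = 69610 − 244(239) + 0.111(87300) + 28.6(508) = 35513.1.
∂Q/∂P_r = 28.6.
E = (28.6) × (508/35513.1) = 0.40911…

0.409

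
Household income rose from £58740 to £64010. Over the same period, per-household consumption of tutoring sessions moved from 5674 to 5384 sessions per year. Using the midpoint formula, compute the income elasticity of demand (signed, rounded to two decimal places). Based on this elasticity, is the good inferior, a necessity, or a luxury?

%ΔQ = (5384 − 5674)/[( 5674 + 5384)/2] = -290/5529 = -0.052450…
%ΔIncome = (64010 − 58740)/[( 58740 + 64010)/2] = 5270/61375 = 0.085865…
E_income = (-290/5529) / (5270/61375) = -0.6108…
E_income < 0 ⇒ inferior good.

-0.61; inferior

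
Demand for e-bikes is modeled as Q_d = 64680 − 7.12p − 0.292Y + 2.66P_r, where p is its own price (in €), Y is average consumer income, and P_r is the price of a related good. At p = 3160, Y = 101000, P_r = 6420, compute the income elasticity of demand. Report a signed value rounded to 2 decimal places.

-0.99

At the given values, Q_d = 64680 − 7.12(3160) − 0.292(101000) + 2.66(6420) = 29766.
∂Q_d/∂Y = -0.292.
E = (-0.292) × (101000/29766) = -0.9907…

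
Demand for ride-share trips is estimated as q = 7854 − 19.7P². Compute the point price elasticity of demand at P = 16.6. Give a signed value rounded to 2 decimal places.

dq/dP = −2·19.7·P = -654.04. At P = 16.6, q = 2425.468.
Ed = (dq/dP)·(P/q) = (-654.04) × (16.6/2425.468) = -4.4762…

-4.48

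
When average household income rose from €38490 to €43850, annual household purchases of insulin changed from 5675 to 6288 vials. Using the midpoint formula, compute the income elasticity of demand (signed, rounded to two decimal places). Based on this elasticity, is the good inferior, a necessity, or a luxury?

0.79; necessity

%ΔQ = (6288 − 5675)/[( 5675 + 6288)/2] = 613/5981.5 = 0.102482…
%ΔIncome = (43850 − 38490)/[( 38490 + 43850)/2] = 5360/41170 = 0.130191…
E_income = (613/5981.5) / (5360/41170) = 0.7871…
0 < E_income < 1 ⇒ normal good, necessity.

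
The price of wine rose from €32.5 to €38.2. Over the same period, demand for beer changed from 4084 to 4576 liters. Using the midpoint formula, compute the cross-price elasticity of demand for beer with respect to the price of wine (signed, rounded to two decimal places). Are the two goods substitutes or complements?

%ΔQ_{beer} = (4576 − 4084)/avg = 492/4330 = 0.113625…
%ΔP_{wine} = (38.2 − 32.5)/avg = 5.7/35.35 = 0.161244…
E_cross = (492/4330) / (5.7/35.35) = 0.7046…
E_cross > 0 ⇒ the goods are substitutes.

0.70; substitutes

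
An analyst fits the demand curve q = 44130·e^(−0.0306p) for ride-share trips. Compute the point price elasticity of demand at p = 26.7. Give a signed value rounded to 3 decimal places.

dq/dp = −0.0306·q = -596.524. At p = 26.7, q = 19494.3.
Ed = (dq/dp)·(p/q) = (-596.524) × (26.7/19494.3) = -0.81702

-0.817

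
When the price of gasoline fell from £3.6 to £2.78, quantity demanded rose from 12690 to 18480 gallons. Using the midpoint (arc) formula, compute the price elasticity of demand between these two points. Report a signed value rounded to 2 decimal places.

-1.45

%ΔQ = (18480 − 12690) / [(12690 + 18480)/2] = 5790/15585 = 0.371511…
%ΔP = (2.78 − 3.6) / [(3.6 + 2.78)/2] = -0.82/3.19 = -0.257053…
Arc Ed = %ΔQ / %ΔP = (5790/15585) / (-0.82/3.19) = -1.4452…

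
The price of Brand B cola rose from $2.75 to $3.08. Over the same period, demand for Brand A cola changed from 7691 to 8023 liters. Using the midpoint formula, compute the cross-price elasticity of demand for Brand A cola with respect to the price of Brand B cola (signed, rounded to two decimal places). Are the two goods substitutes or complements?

0.37; substitutes

%ΔQ_{Brand A cola} = (8023 − 7691)/avg = 332/7857 = 0.042255…
%ΔP_{Brand B cola} = (3.08 − 2.75)/avg = 0.33/2.915 = 0.113207…
E_cross = (332/7857) / (0.33/2.915) = 0.3732…
E_cross > 0 ⇒ the goods are substitutes.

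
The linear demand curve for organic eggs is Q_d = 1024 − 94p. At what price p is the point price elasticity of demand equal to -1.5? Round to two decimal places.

Ed = −94p/(1024 − 94p). Set this equal to -1.5:
94p = 1.5·(1024 − 94p) ⇒ 94p(1 + 1.5) = 1.5·1024
p = 1.5·1024 / (94·2.5) = 6.5361…

6.54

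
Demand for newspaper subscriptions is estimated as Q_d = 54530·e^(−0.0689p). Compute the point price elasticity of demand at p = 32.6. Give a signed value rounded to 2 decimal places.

-2.25

dQ_d/dp = −0.0689·Q_d = -397.529. At p = 32.6, Q_d = 5769.65.
Ed = (dQ_d/dp)·(p/Q_d) = (-397.529) × (32.6/5769.65) = -2.2461…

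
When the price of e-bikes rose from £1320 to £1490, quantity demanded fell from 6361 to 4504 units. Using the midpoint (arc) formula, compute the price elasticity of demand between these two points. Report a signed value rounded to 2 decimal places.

-2.83

%ΔQ = (4504 − 6361) / [(6361 + 4504)/2] = -1857/5432.5 = -0.341831…
%ΔP = (1490 − 1320) / [(1320 + 1490)/2] = 170/1405 = 0.120996…
Arc Ed = %ΔQ / %ΔP = (-1857/5432.5) / (170/1405) = -2.8251…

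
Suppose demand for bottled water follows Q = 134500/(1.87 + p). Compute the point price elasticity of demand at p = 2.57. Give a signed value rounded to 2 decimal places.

dQ/dp = −134500/(1.87 + p)² = -6822.7. At p = 2.57, Q = 30292.8.
Ed = (dQ/dp)·(p/Q) = (-6822.7) × (2.57/30292.8) = -0.5788…

-0.58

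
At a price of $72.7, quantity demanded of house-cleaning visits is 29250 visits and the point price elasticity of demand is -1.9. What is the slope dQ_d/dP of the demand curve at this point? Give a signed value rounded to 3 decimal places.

-764.443

Ed = (dQ_d/dP)·(P/Q_d) ⇒ dQ_d/dP = Ed·Q_d/P = (-1.9)·29250/72.7 = -764.44291…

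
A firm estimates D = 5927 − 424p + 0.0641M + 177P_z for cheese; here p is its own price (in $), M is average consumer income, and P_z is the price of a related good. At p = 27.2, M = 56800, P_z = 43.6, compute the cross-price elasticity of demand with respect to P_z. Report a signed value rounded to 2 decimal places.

At the given values, D = 5927 − 424(27.2) + 0.0641(56800) + 177(43.6) = 5752.28.
∂D/∂P_z = 177.
E = (177) × (43.6/5752.28) = 1.3415…

1.34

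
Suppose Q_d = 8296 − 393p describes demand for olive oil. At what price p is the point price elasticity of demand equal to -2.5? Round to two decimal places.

Ed = −393p/(8296 − 393p). Set this equal to -2.5:
393p = 2.5·(8296 − 393p) ⇒ 393p(1 + 2.5) = 2.5·8296
p = 2.5·8296 / (393·3.5) = 15.0781…

15.08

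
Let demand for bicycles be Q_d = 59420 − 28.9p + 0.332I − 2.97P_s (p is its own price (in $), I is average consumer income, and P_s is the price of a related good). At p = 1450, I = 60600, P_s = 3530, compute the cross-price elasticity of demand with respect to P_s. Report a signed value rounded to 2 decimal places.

-0.39

At the given values, Q_d = 59420 − 28.9(1450) + 0.332(60600) − 2.97(3530) = 27150.1.
∂Q_d/∂P_s = -2.97.
E = (-2.97) × (3530/27150.1) = -0.3861…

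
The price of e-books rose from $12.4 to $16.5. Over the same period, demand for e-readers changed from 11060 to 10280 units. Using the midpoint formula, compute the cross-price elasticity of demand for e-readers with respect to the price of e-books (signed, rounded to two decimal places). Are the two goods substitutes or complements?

-0.26; complements

%ΔQ_{e-readers} = (10280 − 11060)/avg = -780/10670 = -0.073102…
%ΔP_{e-books} = (16.5 − 12.4)/avg = 4.1/14.45 = 0.283737…
E_cross = (-780/10670) / (4.1/14.45) = -0.2576…
E_cross < 0 ⇒ the goods are complements.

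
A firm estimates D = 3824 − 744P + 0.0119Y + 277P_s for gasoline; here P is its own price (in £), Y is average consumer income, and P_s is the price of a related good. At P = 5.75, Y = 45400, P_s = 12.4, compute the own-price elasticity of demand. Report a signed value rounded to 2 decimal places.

-1.21

At the given values, D = 3824 − 744(5.75) + 0.0119(45400) + 277(12.4) = 3521.06.
∂D/∂P = −744.
E = (-744) × (5.75/3521.06) = -1.2149…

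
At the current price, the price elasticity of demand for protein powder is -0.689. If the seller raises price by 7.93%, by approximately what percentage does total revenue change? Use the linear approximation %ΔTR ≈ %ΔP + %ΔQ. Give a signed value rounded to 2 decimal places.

+2.47%

%ΔQ ≈ Ed × %ΔP = (-0.689) × (+7.93%) = -5.4638%
%ΔTR ≈ %ΔP + %ΔQ = (+7.93%) + (-5.4638%) = +2.4662%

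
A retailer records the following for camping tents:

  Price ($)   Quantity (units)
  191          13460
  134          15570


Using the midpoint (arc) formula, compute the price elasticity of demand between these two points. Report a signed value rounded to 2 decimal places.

%ΔQ = (15570 − 13460) / [(13460 + 15570)/2] = 2110/14515 = 0.145366…
%ΔP = (134 − 191) / [(191 + 134)/2] = -57/162.5 = -0.350769…
Arc Ed = %ΔQ / %ΔP = (2110/14515) / (-57/162.5) = -0.4144…

-0.41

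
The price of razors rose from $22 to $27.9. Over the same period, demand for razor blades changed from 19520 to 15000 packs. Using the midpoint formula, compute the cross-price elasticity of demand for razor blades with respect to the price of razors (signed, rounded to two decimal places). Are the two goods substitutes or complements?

-1.11; complements

%ΔQ_{razor blades} = (15000 − 19520)/avg = -4520/17260 = -0.261877…
%ΔP_{razors} = (27.9 − 22)/avg = 5.9/24.95 = 0.236472…
E_cross = (-4520/17260) / (5.9/24.95) = -1.1074…
E_cross < 0 ⇒ the goods are complements.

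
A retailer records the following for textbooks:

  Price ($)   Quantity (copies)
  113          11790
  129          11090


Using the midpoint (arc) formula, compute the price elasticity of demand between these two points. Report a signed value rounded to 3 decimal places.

%ΔQ = (11090 − 11790) / [(11790 + 11090)/2] = -700/11440 = -0.061188…
%ΔP = (129 − 113) / [(113 + 129)/2] = 16/121 = 0.132231…
Arc Ed = %ΔQ / %ΔP = (-700/11440) / (16/121) = -0.46274…

-0.463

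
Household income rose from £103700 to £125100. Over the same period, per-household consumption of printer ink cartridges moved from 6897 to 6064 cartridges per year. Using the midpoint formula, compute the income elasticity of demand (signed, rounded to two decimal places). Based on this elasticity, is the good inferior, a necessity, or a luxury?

%ΔQ = (6064 − 6897)/[( 6897 + 6064)/2] = -833/6480.5 = -0.128539…
%ΔIncome = (125100 − 103700)/[( 103700 + 125100)/2] = 21400/114400 = 0.187062…
E_income = (-833/6480.5) / (21400/114400) = -0.6871…
E_income < 0 ⇒ inferior good.

-0.69; inferior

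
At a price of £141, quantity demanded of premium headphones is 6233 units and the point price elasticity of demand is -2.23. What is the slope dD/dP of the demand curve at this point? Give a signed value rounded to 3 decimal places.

Ed = (dD/dP)·(P/D) ⇒ dD/dP = Ed·D/P = (-2.23)·6233/141 = -98.57865…

-98.579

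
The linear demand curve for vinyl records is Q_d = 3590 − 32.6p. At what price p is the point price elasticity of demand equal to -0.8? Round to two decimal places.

48.94

Ed = −32.6p/(3590 − 32.6p). Set this equal to -0.8:
32.6p = 0.8·(3590 − 32.6p) ⇒ 32.6p(1 + 0.8) = 0.8·3590
p = 0.8·3590 / (32.6·1.8) = 48.9434…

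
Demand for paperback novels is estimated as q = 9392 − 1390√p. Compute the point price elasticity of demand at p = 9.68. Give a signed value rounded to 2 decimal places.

dq/dp = −1390/(2√p) = -223.381. At p = 9.68, q = 5067.33.
Ed = (dq/dp)·(p/q) = (-223.381) × (9.68/5067.33) = -0.4267…

-0.43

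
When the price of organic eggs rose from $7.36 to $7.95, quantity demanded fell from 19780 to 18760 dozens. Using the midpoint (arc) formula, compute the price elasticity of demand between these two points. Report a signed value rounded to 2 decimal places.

-0.69

%ΔQ = (18760 − 19780) / [(19780 + 18760)/2] = -1020/19270 = -0.052932…
%ΔP = (7.95 − 7.36) / [(7.36 + 7.95)/2] = 0.59/7.655 = 0.077073…
Arc Ed = %ΔQ / %ΔP = (-1020/19270) / (0.59/7.655) = -0.6867…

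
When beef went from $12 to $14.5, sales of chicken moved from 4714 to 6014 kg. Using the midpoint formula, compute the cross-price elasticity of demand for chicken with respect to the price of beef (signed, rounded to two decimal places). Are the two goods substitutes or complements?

%ΔQ_{chicken} = (6014 − 4714)/avg = 1300/5364 = 0.242356…
%ΔP_{beef} = (14.5 − 12)/avg = 2.5/13.25 = 0.188679…
E_cross = (1300/5364) / (2.5/13.25) = 1.2844…
E_cross > 0 ⇒ the goods are substitutes.

1.28; substitutes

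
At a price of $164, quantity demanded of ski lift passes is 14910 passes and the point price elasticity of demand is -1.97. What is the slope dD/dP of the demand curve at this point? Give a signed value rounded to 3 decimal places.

Ed = (dD/dP)·(P/D) ⇒ dD/dP = Ed·D/P = (-1.97)·14910/164 = -179.10182…

-179.102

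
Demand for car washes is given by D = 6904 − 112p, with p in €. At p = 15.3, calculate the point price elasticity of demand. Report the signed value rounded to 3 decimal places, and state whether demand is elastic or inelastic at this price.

dD/dp = −112. At p = 15.3, D = 6904 − 112(15.3) = 5190.4.
Ed = (dD/dp)·(p/D) = −112 × (15.3/5190.4) = -0.33014…
|Ed| = 0.330 < 1, so demand is inelastic.

-0.330; inelastic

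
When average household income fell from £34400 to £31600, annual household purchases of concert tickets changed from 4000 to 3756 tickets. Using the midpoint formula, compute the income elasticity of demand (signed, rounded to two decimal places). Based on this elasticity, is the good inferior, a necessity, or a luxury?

0.74; necessity

%ΔQ = (3756 − 4000)/[( 4000 + 3756)/2] = -244/3878 = -0.062919…
%ΔIncome = (31600 − 34400)/[( 34400 + 31600)/2] = -2800/33000 = -0.084848…
E_income = (-244/3878) / (-2800/33000) = 0.7415…
0 < E_income < 1 ⇒ normal good, necessity.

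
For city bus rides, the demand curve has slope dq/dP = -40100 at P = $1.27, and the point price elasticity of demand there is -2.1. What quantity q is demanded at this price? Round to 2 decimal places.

24250.95

Ed = (dq/dP)·(P/q) ⇒ q = (dq/dP)·P/Ed = (-40100)·1.27/(-2.1) = 24250.9523…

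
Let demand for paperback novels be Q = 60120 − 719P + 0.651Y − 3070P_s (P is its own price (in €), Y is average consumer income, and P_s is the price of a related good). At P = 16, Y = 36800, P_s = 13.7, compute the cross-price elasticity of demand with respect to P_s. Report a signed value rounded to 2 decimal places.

At the given values, Q = 60120 − 719(16) + 0.651(36800) − 3070(13.7) = 30513.8.
∂Q/∂P_s = -3070.
E = (-3070) × (13.7/30513.8) = -1.3783…

-1.38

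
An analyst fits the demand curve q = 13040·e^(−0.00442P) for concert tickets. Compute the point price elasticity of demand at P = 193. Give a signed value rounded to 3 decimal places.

-0.853

dq/dP = −0.00442·q = -24.5596. At P = 193, q = 5556.46.
Ed = (dq/dP)·(P/q) = (-24.5596) × (193/5556.46) = -0.85306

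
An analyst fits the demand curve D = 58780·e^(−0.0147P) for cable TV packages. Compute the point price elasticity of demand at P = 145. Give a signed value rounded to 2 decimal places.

-2.13

dD/dP = −0.0147·D = -102.529. At P = 145, D = 6974.79.
Ed = (dD/dP)·(P/D) = (-102.529) × (145/6974.79) = -2.1315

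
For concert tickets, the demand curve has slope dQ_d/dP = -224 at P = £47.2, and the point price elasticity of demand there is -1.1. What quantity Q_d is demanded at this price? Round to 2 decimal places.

9611.64

Ed = (dQ_d/dP)·(P/Q_d) ⇒ Q_d = (dQ_d/dP)·P/Ed = (-224)·47.2/(-1.1) = 9611.6363…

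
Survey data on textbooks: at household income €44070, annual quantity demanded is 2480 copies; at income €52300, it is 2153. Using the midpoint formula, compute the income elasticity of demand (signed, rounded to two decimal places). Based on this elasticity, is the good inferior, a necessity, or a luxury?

-0.83; inferior

%ΔQ = (2153 − 2480)/[( 2480 + 2153)/2] = -327/2316.5 = -0.141161…
%ΔIncome = (52300 − 44070)/[( 44070 + 52300)/2] = 8230/48185 = 0.170800…
E_income = (-327/2316.5) / (8230/48185) = -0.8264…
E_income < 0 ⇒ inferior good.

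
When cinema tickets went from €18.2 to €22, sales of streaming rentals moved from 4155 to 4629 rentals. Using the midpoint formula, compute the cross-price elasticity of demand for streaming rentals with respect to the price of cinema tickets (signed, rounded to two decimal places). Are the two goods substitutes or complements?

%ΔQ_{streaming rentals} = (4629 − 4155)/avg = 474/4392 = 0.107923…
%ΔP_{cinema tickets} = (22 − 18.2)/avg = 3.8/20.1 = 0.189054…
E_cross = (474/4392) / (3.8/20.1) = 0.5708…
E_cross > 0 ⇒ the goods are substitutes.

0.57; substitutes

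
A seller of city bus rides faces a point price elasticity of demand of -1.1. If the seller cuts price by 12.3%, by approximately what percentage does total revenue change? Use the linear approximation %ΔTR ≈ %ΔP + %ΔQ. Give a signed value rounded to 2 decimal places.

+1.23%

%ΔQ ≈ Ed × %ΔP = (-1.1) × (-12.3%) = +13.5300%
%ΔTR ≈ %ΔP + %ΔQ = (-12.3%) + (+13.5300%) = +1.2300%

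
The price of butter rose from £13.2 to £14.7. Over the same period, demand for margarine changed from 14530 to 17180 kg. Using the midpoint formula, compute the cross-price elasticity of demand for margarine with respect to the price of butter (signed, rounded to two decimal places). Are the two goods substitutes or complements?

1.55; substitutes

%ΔQ_{margarine} = (17180 − 14530)/avg = 2650/15855 = 0.167139…
%ΔP_{butter} = (14.7 − 13.2)/avg = 1.5/13.95 = 0.107526…
E_cross = (2650/15855) / (1.5/13.95) = 1.5543…
E_cross > 0 ⇒ the goods are substitutes.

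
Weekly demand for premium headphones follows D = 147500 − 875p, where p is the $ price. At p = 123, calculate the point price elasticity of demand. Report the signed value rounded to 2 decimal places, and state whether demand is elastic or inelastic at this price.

-2.70; elastic

dD/dp = −875. At p = 123, D = 147500 − 875(123) = 39875.
Ed = (dD/dp)·(p/D) = −875 × (123/39875) = -2.6990…
|Ed| = 2.70 > 1, so demand is elastic.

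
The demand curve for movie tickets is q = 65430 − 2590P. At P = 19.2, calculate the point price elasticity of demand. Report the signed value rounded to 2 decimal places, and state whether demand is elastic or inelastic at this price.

-3.17; elastic

dq/dP = −2590. At P = 19.2, q = 65430 − 2590(19.2) = 15702.
Ed = (dq/dP)·(P/q) = −2590 × (19.2/15702) = -3.1669…
|Ed| = 3.17 > 1, so demand is elastic.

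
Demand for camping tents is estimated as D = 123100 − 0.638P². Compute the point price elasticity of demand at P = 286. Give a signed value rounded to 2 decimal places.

-1.47

dD/dP = −2·0.638·P = -364.936. At P = 286, D = 70914.152.
Ed = (dD/dP)·(P/D) = (-364.936) × (286/70914.152) = -1.4718…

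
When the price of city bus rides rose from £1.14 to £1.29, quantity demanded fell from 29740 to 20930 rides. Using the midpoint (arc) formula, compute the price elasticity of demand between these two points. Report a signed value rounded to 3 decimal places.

-2.817

%ΔQ = (20930 − 29740) / [(29740 + 20930)/2] = -8810/25335 = -0.347740…
%ΔP = (1.29 − 1.14) / [(1.14 + 1.29)/2] = 0.15/1.215 = 0.123456…
Arc Ed = %ΔQ / %ΔP = (-8810/25335) / (0.15/1.215) = -2.81669…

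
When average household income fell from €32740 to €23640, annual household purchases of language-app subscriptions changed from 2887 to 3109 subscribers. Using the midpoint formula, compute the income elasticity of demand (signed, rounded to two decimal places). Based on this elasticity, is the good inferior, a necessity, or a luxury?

%ΔQ = (3109 − 2887)/[( 2887 + 3109)/2] = 222/2998 = 0.074049…
%ΔIncome = (23640 − 32740)/[( 32740 + 23640)/2] = -9100/28190 = -0.322809…
E_income = (222/2998) / (-9100/28190) = -0.2293…
E_income < 0 ⇒ inferior good.

-0.23; inferior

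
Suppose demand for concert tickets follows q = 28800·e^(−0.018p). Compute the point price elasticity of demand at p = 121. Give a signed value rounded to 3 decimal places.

dq/dp = −0.018·q = -58.718. At p = 121, q = 3262.11.
Ed = (dq/dp)·(p/q) = (-58.718) × (121/3262.11) = -2.178

-2.178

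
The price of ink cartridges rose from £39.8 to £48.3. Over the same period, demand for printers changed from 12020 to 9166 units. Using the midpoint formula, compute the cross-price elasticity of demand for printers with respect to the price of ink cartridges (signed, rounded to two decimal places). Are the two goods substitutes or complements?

-1.40; complements

%ΔQ_{printers} = (9166 − 12020)/avg = -2854/10593 = -0.269423…
%ΔP_{ink cartridges} = (48.3 − 39.8)/avg = 8.5/44.05 = 0.192962…
E_cross = (-2854/10593) / (8.5/44.05) = -1.3962…
E_cross < 0 ⇒ the goods are complements.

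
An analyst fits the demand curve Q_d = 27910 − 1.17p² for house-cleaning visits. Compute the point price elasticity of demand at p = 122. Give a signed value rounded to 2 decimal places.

-3.32

dQ_d/dp = −2·1.17·p = -285.48. At p = 122, Q_d = 10495.72.
Ed = (dQ_d/dp)·(p/Q_d) = (-285.48) × (122/10495.72) = -3.3183…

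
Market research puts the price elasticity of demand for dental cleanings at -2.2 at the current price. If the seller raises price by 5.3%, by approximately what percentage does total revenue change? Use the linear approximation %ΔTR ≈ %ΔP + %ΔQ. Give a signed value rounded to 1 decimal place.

%ΔQ ≈ Ed × %ΔP = (-2.2) × (+5.3%) = -11.6600%
%ΔTR ≈ %ΔP + %ΔQ = (+5.3%) + (-11.6600%) = -6.3600%

-6.4%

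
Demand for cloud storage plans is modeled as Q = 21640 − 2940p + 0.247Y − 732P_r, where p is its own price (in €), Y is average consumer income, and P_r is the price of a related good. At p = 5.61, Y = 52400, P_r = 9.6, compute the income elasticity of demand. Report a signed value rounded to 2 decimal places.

At the given values, Q = 21640 − 2940(5.61) + 0.247(52400) − 732(9.6) = 11062.2.
∂Q/∂Y = 0.247.
E = (0.247) × (52400/11062.2) = 1.1700…

1.17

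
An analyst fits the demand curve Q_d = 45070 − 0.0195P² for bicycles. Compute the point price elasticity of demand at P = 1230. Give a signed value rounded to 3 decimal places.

-3.790

dQ_d/dP = −2·0.0195·P = -47.97. At P = 1230, Q_d = 15568.45.
Ed = (dQ_d/dP)·(P/Q_d) = (-47.97) × (1230/15568.45) = -3.78991…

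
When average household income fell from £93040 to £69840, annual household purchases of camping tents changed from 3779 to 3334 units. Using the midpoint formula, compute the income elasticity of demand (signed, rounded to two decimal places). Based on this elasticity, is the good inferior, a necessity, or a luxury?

%ΔQ = (3334 − 3779)/[( 3779 + 3334)/2] = -445/3556.5 = -0.125123…
%ΔIncome = (69840 − 93040)/[( 93040 + 69840)/2] = -23200/81440 = -0.284872…
E_income = (-445/3556.5) / (-23200/81440) = 0.4392…
0 < E_income < 1 ⇒ normal good, necessity.

0.44; necessity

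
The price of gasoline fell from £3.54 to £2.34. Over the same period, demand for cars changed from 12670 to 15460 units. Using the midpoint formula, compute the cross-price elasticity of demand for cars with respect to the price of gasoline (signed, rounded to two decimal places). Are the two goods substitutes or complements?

%ΔQ_{cars} = (15460 − 12670)/avg = 2790/14065 = 0.198364…
%ΔP_{gasoline} = (2.34 − 3.54)/avg = -1.2/2.94 = -0.408163…
E_cross = (2790/14065) / (-1.2/2.94) = -0.4859…
E_cross < 0 ⇒ the goods are complements.

-0.49; complements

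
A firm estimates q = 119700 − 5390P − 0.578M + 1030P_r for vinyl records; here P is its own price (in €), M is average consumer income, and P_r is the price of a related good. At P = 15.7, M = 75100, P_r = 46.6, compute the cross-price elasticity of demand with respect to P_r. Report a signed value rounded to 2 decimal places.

1.21

At the given values, q = 119700 − 5390(15.7) − 0.578(75100) + 1030(46.6) = 39667.2.
∂q/∂P_r = 1030.
E = (1030) × (46.6/39667.2) = 1.2100…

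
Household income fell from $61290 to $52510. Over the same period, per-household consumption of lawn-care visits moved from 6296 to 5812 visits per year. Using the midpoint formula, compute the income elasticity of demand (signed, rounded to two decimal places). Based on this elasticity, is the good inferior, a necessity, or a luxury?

0.52; necessity

%ΔQ = (5812 − 6296)/[( 6296 + 5812)/2] = -484/6054 = -0.079947…
%ΔIncome = (52510 − 61290)/[( 61290 + 52510)/2] = -8780/56900 = -0.154305…
E_income = (-484/6054) / (-8780/56900) = 0.5181…
0 < E_income < 1 ⇒ normal good, necessity.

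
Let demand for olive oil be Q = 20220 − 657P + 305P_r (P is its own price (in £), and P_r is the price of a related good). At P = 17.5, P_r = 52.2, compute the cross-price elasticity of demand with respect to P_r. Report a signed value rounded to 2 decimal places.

At the given values, Q = 20220 − 657(17.5) + 305(52.2) = 24643.5.
∂Q/∂P_r = 305.
E = (305) × (52.2/24643.5) = 0.6460…

0.65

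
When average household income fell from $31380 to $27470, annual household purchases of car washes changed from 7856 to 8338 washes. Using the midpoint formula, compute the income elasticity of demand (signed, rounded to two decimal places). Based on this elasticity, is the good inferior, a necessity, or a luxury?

-0.45; inferior

%ΔQ = (8338 − 7856)/[( 7856 + 8338)/2] = 482/8097 = 0.059528…
%ΔIncome = (27470 − 31380)/[( 31380 + 27470)/2] = -3910/29425 = -0.132880…
E_income = (482/8097) / (-3910/29425) = -0.4479…
E_income < 0 ⇒ inferior good.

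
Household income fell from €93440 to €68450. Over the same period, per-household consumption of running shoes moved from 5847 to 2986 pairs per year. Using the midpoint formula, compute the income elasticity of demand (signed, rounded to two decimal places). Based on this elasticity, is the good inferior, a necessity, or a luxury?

2.10; luxury

%ΔQ = (2986 − 5847)/[( 5847 + 2986)/2] = -2861/4416.5 = -0.647798…
%ΔIncome = (68450 − 93440)/[( 93440 + 68450)/2] = -24990/80945 = -0.308728…
E_income = (-2861/4416.5) / (-24990/80945) = 2.0982…
E_income > 1 ⇒ normal good, luxury.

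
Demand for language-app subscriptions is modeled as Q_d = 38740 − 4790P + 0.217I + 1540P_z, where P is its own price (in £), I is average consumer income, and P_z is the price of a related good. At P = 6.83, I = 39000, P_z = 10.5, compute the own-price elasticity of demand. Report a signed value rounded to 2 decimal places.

At the given values, Q_d = 38740 − 4790(6.83) + 0.217(39000) + 1540(10.5) = 30657.3.
∂Q_d/∂P = −4790.
E = (-4790) × (6.83/30657.3) = -1.0671…

-1.07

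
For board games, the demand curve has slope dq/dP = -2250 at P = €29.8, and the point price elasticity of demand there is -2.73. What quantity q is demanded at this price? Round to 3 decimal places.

Ed = (dq/dP)·(P/q) ⇒ q = (dq/dP)·P/Ed = (-2250)·29.8/(-2.73) = 24560.43956…

24560.440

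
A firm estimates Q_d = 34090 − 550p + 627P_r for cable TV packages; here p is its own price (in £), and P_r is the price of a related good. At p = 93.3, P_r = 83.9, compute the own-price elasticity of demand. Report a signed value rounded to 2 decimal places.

At the given values, Q_d = 34090 − 550(93.3) + 627(83.9) = 35380.3.
∂Q_d/∂p = −550.
E = (-550) × (93.3/35380.3) = -1.4503…

-1.45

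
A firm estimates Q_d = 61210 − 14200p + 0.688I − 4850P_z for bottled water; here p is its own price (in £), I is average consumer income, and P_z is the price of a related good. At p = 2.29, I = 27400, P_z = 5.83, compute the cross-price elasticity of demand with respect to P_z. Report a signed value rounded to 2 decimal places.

At the given values, Q_d = 61210 − 14200(2.29) + 0.688(27400) − 4850(5.83) = 19267.7.
∂Q_d/∂P_z = -4850.
E = (-4850) × (5.83/19267.7) = -1.4675…

-1.47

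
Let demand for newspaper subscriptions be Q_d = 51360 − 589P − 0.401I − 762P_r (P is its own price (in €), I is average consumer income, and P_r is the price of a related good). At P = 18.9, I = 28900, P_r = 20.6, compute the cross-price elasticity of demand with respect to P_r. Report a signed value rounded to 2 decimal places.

-1.21

At the given values, Q_d = 51360 − 589(18.9) − 0.401(28900) − 762(20.6) = 12941.8.
∂Q_d/∂P_r = -762.
E = (-762) × (20.6/12941.8) = -1.2129…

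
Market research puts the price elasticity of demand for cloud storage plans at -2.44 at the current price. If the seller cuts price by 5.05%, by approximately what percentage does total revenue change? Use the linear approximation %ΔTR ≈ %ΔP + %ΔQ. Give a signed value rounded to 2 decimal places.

%ΔQ ≈ Ed × %ΔP = (-2.44) × (-5.05%) = +12.3220%
%ΔTR ≈ %ΔP + %ΔQ = (-5.05%) + (+12.3220%) = +7.2720%

+7.27%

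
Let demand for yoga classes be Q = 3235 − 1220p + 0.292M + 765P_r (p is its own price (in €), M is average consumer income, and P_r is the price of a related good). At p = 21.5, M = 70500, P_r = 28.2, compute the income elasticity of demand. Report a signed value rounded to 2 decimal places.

At the given values, Q = 3235 − 1220(21.5) + 0.292(70500) + 765(28.2) = 19164.
∂Q/∂M = 0.292.
E = (0.292) × (70500/19164) = 1.0742…

1.07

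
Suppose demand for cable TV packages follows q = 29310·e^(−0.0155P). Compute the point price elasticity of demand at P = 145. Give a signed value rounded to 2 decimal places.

dq/dP = −0.0155·q = -48.0033. At P = 145, q = 3096.98.
Ed = (dq/dP)·(P/q) = (-48.0033) × (145/3096.98) = -2.2475

-2.25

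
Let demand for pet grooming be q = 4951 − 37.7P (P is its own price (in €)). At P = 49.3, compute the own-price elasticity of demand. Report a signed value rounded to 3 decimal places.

At the given values, q = 4951 − 37.7(49.3) = 3092.39.
∂q/∂P = −37.7.
E = (-37.7) × (49.3/3092.39) = -0.60102…

-0.601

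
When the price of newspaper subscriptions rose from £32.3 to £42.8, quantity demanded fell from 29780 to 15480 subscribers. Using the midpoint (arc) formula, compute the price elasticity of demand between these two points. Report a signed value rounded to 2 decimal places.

-2.26

%ΔQ = (15480 − 29780) / [(29780 + 15480)/2] = -14300/22630 = -0.631904…
%ΔP = (42.8 − 32.3) / [(32.3 + 42.8)/2] = 10.5/37.55 = 0.279627…
Arc Ed = %ΔQ / %ΔP = (-14300/22630) / (10.5/37.55) = -2.2598…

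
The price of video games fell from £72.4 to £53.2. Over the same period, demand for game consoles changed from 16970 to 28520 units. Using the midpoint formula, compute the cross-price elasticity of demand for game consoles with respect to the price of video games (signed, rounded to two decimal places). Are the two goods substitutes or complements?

-1.66; complements

%ΔQ_{game consoles} = (28520 − 16970)/avg = 11550/22745 = 0.507803…
%ΔP_{video games} = (53.2 − 72.4)/avg = -19.2/62.8 = -0.305732…
E_cross = (11550/22745) / (-19.2/62.8) = -1.6609…
E_cross < 0 ⇒ the goods are complements.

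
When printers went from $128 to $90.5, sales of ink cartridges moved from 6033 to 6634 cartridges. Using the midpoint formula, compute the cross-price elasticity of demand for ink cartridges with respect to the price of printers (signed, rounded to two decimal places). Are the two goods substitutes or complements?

-0.28; complements

%ΔQ_{ink cartridges} = (6634 − 6033)/avg = 601/6333.5 = 0.094892…
%ΔP_{printers} = (90.5 − 128)/avg = -37.5/109.25 = -0.343249…
E_cross = (601/6333.5) / (-37.5/109.25) = -0.2764…
E_cross < 0 ⇒ the goods are complements.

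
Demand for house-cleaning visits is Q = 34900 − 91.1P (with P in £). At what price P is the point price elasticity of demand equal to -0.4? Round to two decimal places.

Ed = −91.1P/(34900 − 91.1P). Set this equal to -0.4:
91.1P = 0.4·(34900 − 91.1P) ⇒ 91.1P(1 + 0.4) = 0.4·34900
P = 0.4·34900 / (91.1·1.4) = 109.4558…

109.46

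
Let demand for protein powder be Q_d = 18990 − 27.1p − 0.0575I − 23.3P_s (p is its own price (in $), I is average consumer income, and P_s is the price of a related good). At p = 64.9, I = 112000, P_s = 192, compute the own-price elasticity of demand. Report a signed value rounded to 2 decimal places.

-0.28

At the given values, Q_d = 18990 − 27.1(64.9) − 0.0575(112000) − 23.3(192) = 6317.61.
∂Q_d/∂p = −27.1.
E = (-27.1) × (64.9/6317.61) = -0.2783…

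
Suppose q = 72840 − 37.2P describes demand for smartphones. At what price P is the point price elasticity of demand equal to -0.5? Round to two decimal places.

Ed = −37.2P/(72840 − 37.2P). Set this equal to -0.5:
37.2P = 0.5·(72840 − 37.2P) ⇒ 37.2P(1 + 0.5) = 0.5·72840
P = 0.5·72840 / (37.2·1.5) = 652.6881…

652.69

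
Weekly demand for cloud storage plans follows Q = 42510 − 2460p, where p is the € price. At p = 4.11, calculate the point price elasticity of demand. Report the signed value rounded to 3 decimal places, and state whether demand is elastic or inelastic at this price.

-0.312; inelastic

dQ/dp = −2460. At p = 4.11, Q = 42510 − 2460(4.11) = 32399.4.
Ed = (dQ/dp)·(p/Q) = −2460 × (4.11/32399.4) = -0.31206…
|Ed| = 0.312 < 1, so demand is inelastic.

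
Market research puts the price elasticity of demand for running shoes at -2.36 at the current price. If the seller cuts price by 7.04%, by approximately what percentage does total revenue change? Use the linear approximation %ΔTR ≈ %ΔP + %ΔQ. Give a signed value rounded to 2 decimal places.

+9.57%

%ΔQ ≈ Ed × %ΔP = (-2.36) × (-7.04%) = +16.6144%
%ΔTR ≈ %ΔP + %ΔQ = (-7.04%) + (+16.6144%) = +9.5744%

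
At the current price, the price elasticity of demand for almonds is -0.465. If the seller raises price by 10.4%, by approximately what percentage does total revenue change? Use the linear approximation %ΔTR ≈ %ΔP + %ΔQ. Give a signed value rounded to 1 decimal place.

+5.6%

%ΔQ ≈ Ed × %ΔP = (-0.465) × (+10.4%) = -4.8360%
%ΔTR ≈ %ΔP + %ΔQ = (+10.4%) + (-4.8360%) = +5.5640%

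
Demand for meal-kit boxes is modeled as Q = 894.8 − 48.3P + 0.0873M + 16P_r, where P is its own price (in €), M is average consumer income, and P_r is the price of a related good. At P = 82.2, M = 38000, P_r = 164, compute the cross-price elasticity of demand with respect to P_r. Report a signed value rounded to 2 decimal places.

At the given values, Q = 894.8 − 48.3(82.2) + 0.0873(38000) + 16(164) = 2865.94.
∂Q/∂P_r = 16.
E = (16) × (164/2865.94) = 0.9155…

0.92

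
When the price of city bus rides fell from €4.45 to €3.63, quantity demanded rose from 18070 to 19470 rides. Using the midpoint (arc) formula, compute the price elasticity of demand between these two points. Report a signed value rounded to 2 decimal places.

-0.37

%ΔQ = (19470 − 18070) / [(18070 + 19470)/2] = 1400/18770 = 0.074587…
%ΔP = (3.63 − 4.45) / [(4.45 + 3.63)/2] = -0.82/4.04 = -0.202970…
Arc Ed = %ΔQ / %ΔP = (1400/18770) / (-0.82/4.04) = -0.3674…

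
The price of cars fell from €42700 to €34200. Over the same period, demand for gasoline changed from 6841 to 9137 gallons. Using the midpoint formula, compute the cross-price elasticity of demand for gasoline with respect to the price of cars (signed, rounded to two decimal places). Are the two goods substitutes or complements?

-1.30; complements

%ΔQ_{gasoline} = (9137 − 6841)/avg = 2296/7989 = 0.287395…
%ΔP_{cars} = (34200 − 42700)/avg = -8500/38450 = -0.221066…
E_cross = (2296/7989) / (-8500/38450) = -1.3000…
E_cross < 0 ⇒ the goods are complements.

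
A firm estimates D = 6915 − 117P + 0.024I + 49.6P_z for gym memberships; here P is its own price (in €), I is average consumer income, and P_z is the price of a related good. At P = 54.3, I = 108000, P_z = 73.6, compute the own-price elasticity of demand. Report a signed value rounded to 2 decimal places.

At the given values, D = 6915 − 117(54.3) + 0.024(108000) + 49.6(73.6) = 6804.46.
∂D/∂P = −117.
E = (-117) × (54.3/6804.46) = -0.9336…

-0.93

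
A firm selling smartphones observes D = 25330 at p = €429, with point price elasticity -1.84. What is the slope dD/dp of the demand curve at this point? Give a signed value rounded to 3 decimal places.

-108.641

Ed = (dD/dp)·(p/D) ⇒ dD/dp = Ed·D/p = (-1.84)·25330/429 = -108.64149…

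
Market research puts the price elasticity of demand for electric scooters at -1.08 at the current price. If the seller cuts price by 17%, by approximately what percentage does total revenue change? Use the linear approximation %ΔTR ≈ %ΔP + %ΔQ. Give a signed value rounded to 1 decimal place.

+1.4%

%ΔQ ≈ Ed × %ΔP = (-1.08) × (-17%) = +18.3600%
%ΔTR ≈ %ΔP + %ΔQ = (-17%) + (+18.3600%) = +1.3600%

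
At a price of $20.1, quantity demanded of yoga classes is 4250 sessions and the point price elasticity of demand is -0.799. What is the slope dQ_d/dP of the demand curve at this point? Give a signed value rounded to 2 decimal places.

Ed = (dQ_d/dP)·(P/Q_d) ⇒ dQ_d/dP = Ed·Q_d/P = (-0.799)·4250/20.1 = -168.9427…

-168.94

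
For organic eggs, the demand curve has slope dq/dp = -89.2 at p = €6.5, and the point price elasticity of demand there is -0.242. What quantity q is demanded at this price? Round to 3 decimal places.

2395.868

Ed = (dq/dp)·(p/q) ⇒ q = (dq/dp)·p/Ed = (-89.2)·6.5/(-0.242) = 2395.86776…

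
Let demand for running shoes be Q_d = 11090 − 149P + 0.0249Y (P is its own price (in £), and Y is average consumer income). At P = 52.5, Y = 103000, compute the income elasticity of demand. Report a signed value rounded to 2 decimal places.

At the given values, Q_d = 11090 − 149(52.5) + 0.0249(103000) = 5832.2.
∂Q_d/∂Y = 0.0249.
E = (0.0249) × (103000/5832.2) = 0.4397…

0.44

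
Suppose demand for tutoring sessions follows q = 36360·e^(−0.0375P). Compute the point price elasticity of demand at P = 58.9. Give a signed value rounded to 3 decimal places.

dq/dP = −0.0375·q = -149.764. At P = 58.9, q = 3993.7.
Ed = (dq/dP)·(P/q) = (-149.764) × (58.9/3993.7) = -2.20875

-2.209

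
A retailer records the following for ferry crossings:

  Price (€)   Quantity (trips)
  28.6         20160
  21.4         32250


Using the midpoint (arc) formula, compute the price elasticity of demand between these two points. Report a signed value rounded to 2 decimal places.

-1.60

%ΔQ = (32250 − 20160) / [(20160 + 32250)/2] = 12090/26205 = 0.461362…
%ΔP = (21.4 − 28.6) / [(28.6 + 21.4)/2] = -7.2/25 = -0.288
Arc Ed = %ΔQ / %ΔP = (12090/26205) / (-7.2/25) = -1.6019…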